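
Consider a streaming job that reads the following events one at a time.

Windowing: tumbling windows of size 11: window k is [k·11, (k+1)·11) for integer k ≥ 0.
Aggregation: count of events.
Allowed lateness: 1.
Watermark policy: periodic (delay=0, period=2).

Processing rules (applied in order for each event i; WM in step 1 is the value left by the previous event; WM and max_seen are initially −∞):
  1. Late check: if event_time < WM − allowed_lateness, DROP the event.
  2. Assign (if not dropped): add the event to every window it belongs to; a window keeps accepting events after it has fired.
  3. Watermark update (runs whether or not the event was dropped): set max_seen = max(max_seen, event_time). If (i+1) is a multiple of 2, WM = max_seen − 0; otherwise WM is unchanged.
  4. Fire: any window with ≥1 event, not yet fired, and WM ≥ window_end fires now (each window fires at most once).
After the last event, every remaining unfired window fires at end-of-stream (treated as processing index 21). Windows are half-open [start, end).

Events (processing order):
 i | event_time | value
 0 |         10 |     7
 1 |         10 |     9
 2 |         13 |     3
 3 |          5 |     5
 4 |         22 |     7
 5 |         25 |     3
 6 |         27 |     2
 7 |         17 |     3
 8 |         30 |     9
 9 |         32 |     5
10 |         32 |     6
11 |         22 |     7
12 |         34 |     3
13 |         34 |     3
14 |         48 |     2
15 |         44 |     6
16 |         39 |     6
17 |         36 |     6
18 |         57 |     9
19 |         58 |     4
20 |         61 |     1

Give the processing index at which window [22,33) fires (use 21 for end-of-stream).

i=0 t=10 v=7: → [0,11); WM=−∞
i=1 t=10 v=9: → [0,11); WM=10
i=2 t=13 v=3: → [11,22); WM=10
i=3 t=5 v=5: DROP (t<10-1); WM=13; [0,11) fires=2
i=4 t=22 v=7: → [22,33); WM=13
i=5 t=25 v=3: → [22,33); WM=25; [11,22) fires=1
i=6 t=27 v=2: → [22,33); WM=25
i=7 t=17 v=3: DROP (t<25-1); WM=27
i=8 t=30 v=9: → [22,33); WM=27
i=9 t=32 v=5: → [22,33); WM=32
i=10 t=32 v=6: → [22,33); WM=32
i=11 t=22 v=7: DROP (t<32-1); WM=32
i=12 t=34 v=3: → [33,44); WM=32
i=13 t=34 v=3: → [33,44); WM=34; [22,33) fires=6
i=14 t=48 v=2: → [44,55); WM=34
i=15 t=44 v=6: → [44,55); WM=48; [33,44) fires=2
i=16 t=39 v=6: DROP (t<48-1); WM=48
i=17 t=36 v=6: DROP (t<48-1); WM=48
i=18 t=57 v=9: → [55,66); WM=48
i=19 t=58 v=4: → [55,66); WM=58; [44,55) fires=2
i=20 t=61 v=1: → [55,66); WM=58

13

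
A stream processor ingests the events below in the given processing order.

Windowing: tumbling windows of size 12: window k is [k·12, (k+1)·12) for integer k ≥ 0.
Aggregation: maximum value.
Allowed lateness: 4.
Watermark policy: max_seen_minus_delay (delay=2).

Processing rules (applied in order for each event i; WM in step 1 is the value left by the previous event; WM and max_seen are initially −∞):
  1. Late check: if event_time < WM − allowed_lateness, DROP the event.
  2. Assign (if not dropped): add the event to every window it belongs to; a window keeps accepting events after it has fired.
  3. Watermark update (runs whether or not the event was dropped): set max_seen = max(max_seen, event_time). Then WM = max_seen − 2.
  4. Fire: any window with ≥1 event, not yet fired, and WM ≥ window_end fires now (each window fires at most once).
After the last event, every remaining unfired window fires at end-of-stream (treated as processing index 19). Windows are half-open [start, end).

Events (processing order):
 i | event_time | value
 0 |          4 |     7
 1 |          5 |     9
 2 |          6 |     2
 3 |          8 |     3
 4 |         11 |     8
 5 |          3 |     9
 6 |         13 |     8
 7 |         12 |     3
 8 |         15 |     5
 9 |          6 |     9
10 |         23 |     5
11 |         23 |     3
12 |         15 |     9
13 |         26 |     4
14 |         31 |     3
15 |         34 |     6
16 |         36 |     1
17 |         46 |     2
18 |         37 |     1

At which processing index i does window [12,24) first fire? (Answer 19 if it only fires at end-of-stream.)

i=0 t=4 v=7: → [0,12); WM=2
i=1 t=5 v=9: → [0,12); WM=3
i=2 t=6 v=2: → [0,12); WM=4
i=3 t=8 v=3: → [0,12); WM=6
i=4 t=11 v=8: → [0,12); WM=9
i=5 t=3 v=9: DROP (t<9-4); WM=9
i=6 t=13 v=8: → [12,24); WM=11
i=7 t=12 v=3: → [12,24); WM=11
i=8 t=15 v=5: → [12,24); WM=13; [0,12) fires=9
i=9 t=6 v=9: DROP (t<13-4); WM=13
i=10 t=23 v=5: → [12,24); WM=21
i=11 t=23 v=3: → [12,24); WM=21
i=12 t=15 v=9: DROP (t<21-4); WM=21
i=13 t=26 v=4: → [24,36); WM=24; [12,24) fires=8
i=14 t=31 v=3: → [24,36); WM=29
i=15 t=34 v=6: → [24,36); WM=32
i=16 t=36 v=1: → [36,48); WM=34
i=17 t=46 v=2: → [36,48); WM=44; [24,36) fires=6
i=18 t=37 v=1: DROP (t<44-4); WM=44

13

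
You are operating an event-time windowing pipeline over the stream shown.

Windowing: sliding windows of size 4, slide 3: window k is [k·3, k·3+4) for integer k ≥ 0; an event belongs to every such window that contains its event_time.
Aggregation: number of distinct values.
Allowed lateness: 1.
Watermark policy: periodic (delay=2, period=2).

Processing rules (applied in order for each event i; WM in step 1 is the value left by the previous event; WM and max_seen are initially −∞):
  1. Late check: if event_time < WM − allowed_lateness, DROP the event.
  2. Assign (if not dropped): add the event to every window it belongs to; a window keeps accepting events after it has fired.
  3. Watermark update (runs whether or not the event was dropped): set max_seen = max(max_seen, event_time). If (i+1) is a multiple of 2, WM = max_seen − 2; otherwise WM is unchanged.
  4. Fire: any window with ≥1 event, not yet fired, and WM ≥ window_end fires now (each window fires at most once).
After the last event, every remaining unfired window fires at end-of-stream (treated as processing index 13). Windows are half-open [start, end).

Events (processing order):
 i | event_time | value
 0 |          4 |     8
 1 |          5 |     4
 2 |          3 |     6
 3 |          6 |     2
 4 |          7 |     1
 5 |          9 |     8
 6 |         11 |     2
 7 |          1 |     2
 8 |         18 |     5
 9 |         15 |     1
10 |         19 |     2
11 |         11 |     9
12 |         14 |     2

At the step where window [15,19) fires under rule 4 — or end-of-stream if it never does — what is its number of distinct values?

2

i=0 t=4 v=8: → [3,7); WM=−∞
i=1 t=5 v=4: → [3,7); WM=3
i=2 t=3 v=6: → [3,7),[0,4); WM=3
i=3 t=6 v=2: → [6,10),[3,7); WM=4; [0,4) fires=1
i=4 t=7 v=1: → [6,10); WM=4
i=5 t=9 v=8: → [9,13),[6,10); WM=7; [3,7) fires=4
i=6 t=11 v=2: → [9,13); WM=7
i=7 t=1 v=2: DROP (t<7-1); WM=9
i=8 t=18 v=5: → [18,22),[15,19); WM=9
i=9 t=15 v=1: → [15,19),[12,16); WM=16; [6,10) fires=3 [9,13) fires=2 [12,16) fires=1
i=10 t=19 v=2: → [18,22); WM=16
i=11 t=11 v=9: DROP (t<16-1); WM=17
i=12 t=14 v=2: DROP (t<17-1); WM=17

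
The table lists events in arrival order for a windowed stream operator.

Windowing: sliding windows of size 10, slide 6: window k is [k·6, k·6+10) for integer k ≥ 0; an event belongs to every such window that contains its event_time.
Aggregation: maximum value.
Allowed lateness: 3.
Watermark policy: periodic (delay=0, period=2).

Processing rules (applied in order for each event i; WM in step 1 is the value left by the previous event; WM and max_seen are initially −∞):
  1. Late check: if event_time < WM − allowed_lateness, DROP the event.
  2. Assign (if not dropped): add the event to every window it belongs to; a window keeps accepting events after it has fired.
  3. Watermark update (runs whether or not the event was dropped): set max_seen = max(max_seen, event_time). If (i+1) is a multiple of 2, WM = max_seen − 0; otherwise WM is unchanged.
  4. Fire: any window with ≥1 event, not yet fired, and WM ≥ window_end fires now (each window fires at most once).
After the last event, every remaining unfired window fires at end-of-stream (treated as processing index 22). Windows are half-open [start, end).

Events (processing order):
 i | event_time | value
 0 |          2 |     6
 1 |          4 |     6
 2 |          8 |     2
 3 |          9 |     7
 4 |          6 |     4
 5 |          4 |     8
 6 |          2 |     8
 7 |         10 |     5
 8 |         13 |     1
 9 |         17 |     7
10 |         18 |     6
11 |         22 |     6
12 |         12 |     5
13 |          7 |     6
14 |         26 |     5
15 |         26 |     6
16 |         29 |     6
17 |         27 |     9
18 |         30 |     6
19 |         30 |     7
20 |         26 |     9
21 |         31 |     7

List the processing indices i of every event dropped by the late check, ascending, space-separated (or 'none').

5 6 12 13 20

i=0 t=2 v=6: → [0,10); WM=−∞
i=1 t=4 v=6: → [0,10); WM=4
i=2 t=8 v=2: → [6,16),[0,10); WM=4
i=3 t=9 v=7: → [6,16),[0,10); WM=9
i=4 t=6 v=4: → [6,16),[0,10); WM=9
i=5 t=4 v=8: DROP (t<9-3); WM=9
i=6 t=2 v=8: DROP (t<9-3); WM=9
i=7 t=10 v=5: → [6,16); WM=10; [0,10) fires=7
i=8 t=13 v=1: → [12,22),[6,16); WM=10
i=9 t=17 v=7: → [12,22); WM=17; [6,16) fires=7
i=10 t=18 v=6: → [18,28),[12,22); WM=17
i=11 t=22 v=6: → [18,28); WM=22; [12,22) fires=7
i=12 t=12 v=5: DROP (t<22-3); WM=22
i=13 t=7 v=6: DROP (t<22-3); WM=22
i=14 t=26 v=5: → [24,34),[18,28); WM=22
i=15 t=26 v=6: → [24,34),[18,28); WM=26
i=16 t=29 v=6: → [24,34); WM=26
i=17 t=27 v=9: → [24,34),[18,28); WM=29; [18,28) fires=9
i=18 t=30 v=6: → [30,40),[24,34); WM=29
i=19 t=30 v=7: → [30,40),[24,34); WM=30
i=20 t=26 v=9: DROP (t<30-3); WM=30
i=21 t=31 v=7: → [30,40),[24,34); WM=31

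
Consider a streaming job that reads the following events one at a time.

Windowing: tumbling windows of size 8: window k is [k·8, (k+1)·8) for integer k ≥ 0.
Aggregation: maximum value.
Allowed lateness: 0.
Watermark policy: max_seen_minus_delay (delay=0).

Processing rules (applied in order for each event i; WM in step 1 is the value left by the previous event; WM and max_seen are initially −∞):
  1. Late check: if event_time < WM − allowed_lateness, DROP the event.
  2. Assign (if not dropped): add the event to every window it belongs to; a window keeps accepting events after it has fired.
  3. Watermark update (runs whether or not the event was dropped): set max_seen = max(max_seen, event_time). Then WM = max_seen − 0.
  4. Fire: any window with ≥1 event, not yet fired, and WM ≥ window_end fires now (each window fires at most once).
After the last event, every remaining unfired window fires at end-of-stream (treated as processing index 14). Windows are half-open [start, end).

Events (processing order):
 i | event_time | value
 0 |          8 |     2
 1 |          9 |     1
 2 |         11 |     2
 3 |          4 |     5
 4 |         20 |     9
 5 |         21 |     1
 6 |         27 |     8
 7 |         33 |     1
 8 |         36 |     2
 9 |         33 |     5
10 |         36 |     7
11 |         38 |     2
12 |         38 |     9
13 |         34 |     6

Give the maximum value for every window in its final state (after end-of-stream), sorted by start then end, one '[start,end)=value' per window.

[8,16)=2 [16,24)=9 [24,32)=8 [32,40)=9

i=0 t=8 v=2: → [8,16); WM=8
i=1 t=9 v=1: → [8,16); WM=9
i=2 t=11 v=2: → [8,16); WM=11
i=3 t=4 v=5: DROP (t<11-0); WM=11
i=4 t=20 v=9: → [16,24); WM=20; [8,16) fires=2
i=5 t=21 v=1: → [16,24); WM=21
i=6 t=27 v=8: → [24,32); WM=27; [16,24) fires=9
i=7 t=33 v=1: → [32,40); WM=33; [24,32) fires=8
i=8 t=36 v=2: → [32,40); WM=36
i=9 t=33 v=5: DROP (t<36-0); WM=36
i=10 t=36 v=7: → [32,40); WM=36
i=11 t=38 v=2: → [32,40); WM=38
i=12 t=38 v=9: → [32,40); WM=38
i=13 t=34 v=6: DROP (t<38-0); WM=38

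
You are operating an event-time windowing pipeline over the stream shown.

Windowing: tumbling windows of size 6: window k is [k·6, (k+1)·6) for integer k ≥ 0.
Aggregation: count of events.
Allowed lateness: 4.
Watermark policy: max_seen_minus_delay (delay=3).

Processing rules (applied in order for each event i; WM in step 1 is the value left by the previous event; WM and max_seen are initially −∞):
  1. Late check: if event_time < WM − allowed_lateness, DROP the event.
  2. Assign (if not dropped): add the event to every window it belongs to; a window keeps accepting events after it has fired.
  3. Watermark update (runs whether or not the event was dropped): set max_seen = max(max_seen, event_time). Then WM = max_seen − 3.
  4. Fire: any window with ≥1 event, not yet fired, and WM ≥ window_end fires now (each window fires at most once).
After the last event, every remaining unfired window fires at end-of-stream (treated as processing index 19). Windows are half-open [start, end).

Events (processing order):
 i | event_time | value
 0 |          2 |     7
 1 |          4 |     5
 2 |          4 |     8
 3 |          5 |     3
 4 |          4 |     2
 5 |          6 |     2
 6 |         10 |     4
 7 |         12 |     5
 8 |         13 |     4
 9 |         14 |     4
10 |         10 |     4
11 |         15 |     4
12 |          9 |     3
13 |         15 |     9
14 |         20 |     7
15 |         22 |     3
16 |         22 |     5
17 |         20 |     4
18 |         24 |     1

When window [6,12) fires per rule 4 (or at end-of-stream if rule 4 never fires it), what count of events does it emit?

i=0 t=2 v=7: → [0,6); WM=-1
i=1 t=4 v=5: → [0,6); WM=1
i=2 t=4 v=8: → [0,6); WM=1
i=3 t=5 v=3: → [0,6); WM=2
i=4 t=4 v=2: → [0,6); WM=2
i=5 t=6 v=2: → [6,12); WM=3
i=6 t=10 v=4: → [6,12); WM=7; [0,6) fires=5
i=7 t=12 v=5: → [12,18); WM=9
i=8 t=13 v=4: → [12,18); WM=10
i=9 t=14 v=4: → [12,18); WM=11
i=10 t=10 v=4: → [6,12); WM=11
i=11 t=15 v=4: → [12,18); WM=12; [6,12) fires=3
i=12 t=9 v=3: → [6,12); WM=12
i=13 t=15 v=9: → [12,18); WM=12
i=14 t=20 v=7: → [18,24); WM=17
i=15 t=22 v=3: → [18,24); WM=19; [12,18) fires=5
i=16 t=22 v=5: → [18,24); WM=19
i=17 t=20 v=4: → [18,24); WM=19
i=18 t=24 v=1: → [24,30); WM=21

3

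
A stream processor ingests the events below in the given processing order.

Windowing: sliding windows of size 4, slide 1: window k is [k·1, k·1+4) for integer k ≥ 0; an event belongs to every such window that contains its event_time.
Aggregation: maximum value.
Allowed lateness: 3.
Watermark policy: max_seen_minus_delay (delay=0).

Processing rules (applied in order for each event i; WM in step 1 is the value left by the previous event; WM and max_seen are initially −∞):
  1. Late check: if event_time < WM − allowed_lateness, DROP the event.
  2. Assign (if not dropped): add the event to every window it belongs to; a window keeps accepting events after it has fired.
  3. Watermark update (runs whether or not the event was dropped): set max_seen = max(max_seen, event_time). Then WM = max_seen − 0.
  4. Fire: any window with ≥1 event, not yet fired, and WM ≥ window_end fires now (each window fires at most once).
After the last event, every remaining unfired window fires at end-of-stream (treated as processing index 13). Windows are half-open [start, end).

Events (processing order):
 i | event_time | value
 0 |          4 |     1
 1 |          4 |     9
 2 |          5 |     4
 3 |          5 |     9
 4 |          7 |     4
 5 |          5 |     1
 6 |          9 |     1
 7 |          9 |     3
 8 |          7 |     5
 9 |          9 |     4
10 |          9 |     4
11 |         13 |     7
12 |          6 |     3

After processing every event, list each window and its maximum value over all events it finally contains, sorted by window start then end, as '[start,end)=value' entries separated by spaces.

i=0 t=4 v=1: → [4,8),[3,7),[2,6),[1,5); WM=4
i=1 t=4 v=9: → [4,8),[3,7),[2,6),[1,5); WM=4
i=2 t=5 v=4: → [5,9),[4,8),[3,7),[2,6); WM=5; [1,5) fires=9
i=3 t=5 v=9: → [5,9),[4,8),[3,7),[2,6); WM=5
i=4 t=7 v=4: → [7,11),[6,10),[5,9),[4,8); WM=7; [2,6) fires=9 [3,7) fires=9
i=5 t=5 v=1: → [5,9),[4,8),[3,7),[2,6); WM=7
i=6 t=9 v=1: → [9,13),[8,12),[7,11),[6,10); WM=9; [4,8) fires=9 [5,9) fires=9
i=7 t=9 v=3: → [9,13),[8,12),[7,11),[6,10); WM=9
i=8 t=7 v=5: → [7,11),[6,10),[5,9),[4,8); WM=9
i=9 t=9 v=4: → [9,13),[8,12),[7,11),[6,10); WM=9
i=10 t=9 v=4: → [9,13),[8,12),[7,11),[6,10); WM=9
i=11 t=13 v=7: → [13,17),[12,16),[11,15),[10,14); WM=13; [6,10) fires=5 [7,11) fires=5 [8,12) fires=4 [9,13) fires=4
i=12 t=6 v=3: DROP (t<13-3); WM=13

[1,5)=9 [2,6)=9 [3,7)=9 [4,8)=9 [5,9)=9 [6,10)=5 [7,11)=5 [8,12)=4 [9,13)=4 [10,14)=7 [11,15)=7 [12,16)=7 [13,17)=7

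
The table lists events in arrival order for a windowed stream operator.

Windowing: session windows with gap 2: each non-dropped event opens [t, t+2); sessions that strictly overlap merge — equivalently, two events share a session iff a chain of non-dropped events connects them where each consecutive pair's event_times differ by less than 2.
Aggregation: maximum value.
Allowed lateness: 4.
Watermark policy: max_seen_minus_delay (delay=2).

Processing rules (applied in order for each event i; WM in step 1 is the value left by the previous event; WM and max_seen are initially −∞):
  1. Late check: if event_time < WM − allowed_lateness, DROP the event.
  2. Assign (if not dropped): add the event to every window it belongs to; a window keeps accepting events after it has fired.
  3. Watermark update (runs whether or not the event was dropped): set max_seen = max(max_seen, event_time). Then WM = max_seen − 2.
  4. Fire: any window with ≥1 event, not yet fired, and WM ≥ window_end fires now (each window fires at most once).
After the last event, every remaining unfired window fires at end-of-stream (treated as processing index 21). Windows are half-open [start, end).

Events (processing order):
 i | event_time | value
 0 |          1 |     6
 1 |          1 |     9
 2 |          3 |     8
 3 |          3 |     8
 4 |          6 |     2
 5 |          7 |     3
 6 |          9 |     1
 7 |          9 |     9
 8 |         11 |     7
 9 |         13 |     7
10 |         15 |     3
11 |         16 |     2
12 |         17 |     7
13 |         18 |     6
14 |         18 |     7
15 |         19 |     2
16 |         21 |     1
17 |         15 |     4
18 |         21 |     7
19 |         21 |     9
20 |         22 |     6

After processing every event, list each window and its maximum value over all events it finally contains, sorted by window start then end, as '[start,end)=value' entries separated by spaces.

i=0 t=1 v=6: → [1,3); WM=-1
i=1 t=1 v=9: → [1,3); WM=-1
i=2 t=3 v=8: → [3,5); WM=1
i=3 t=3 v=8: → [3,5); WM=1
i=4 t=6 v=2: → [6,8); WM=4
i=5 t=7 v=3: → [6,9); WM=5
i=6 t=9 v=1: → [9,11); WM=7
i=7 t=9 v=9: → [9,11); WM=7
i=8 t=11 v=7: → [11,13); WM=9
i=9 t=13 v=7: → [13,15); WM=11
i=10 t=15 v=3: → [15,17); WM=13
i=11 t=16 v=2: → [15,18); WM=14
i=12 t=17 v=7: → [15,19); WM=15
i=13 t=18 v=6: → [15,20); WM=16
i=14 t=18 v=7: → [15,20); WM=16
i=15 t=19 v=2: → [15,21); WM=17
i=16 t=21 v=1: → [21,23); WM=19
i=17 t=15 v=4: → [15,21); WM=19
i=18 t=21 v=7: → [21,23); WM=19
i=19 t=21 v=9: → [21,23); WM=19
i=20 t=22 v=6: → [21,24); WM=20

[1,3)=9 [3,5)=8 [6,9)=3 [9,11)=9 [11,13)=7 [13,15)=7 [15,21)=7 [21,24)=9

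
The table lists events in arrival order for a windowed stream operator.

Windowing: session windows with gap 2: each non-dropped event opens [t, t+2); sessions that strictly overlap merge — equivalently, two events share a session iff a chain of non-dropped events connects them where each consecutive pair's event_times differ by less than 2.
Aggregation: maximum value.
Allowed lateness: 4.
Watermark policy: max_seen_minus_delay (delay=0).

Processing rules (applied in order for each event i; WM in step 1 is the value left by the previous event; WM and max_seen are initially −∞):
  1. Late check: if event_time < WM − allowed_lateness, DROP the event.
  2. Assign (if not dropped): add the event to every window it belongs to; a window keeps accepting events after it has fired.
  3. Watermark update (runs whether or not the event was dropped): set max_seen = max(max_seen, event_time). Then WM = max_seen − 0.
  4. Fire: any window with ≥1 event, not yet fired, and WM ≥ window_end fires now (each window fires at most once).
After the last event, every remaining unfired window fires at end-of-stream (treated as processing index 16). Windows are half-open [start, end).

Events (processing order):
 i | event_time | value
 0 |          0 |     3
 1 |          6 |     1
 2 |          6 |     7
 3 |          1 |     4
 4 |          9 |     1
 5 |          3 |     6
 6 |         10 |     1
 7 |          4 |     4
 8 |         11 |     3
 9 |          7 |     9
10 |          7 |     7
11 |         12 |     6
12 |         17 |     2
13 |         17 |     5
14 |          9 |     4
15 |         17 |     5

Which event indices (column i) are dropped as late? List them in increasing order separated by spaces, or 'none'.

i=0 t=0 v=3: → [0,2); WM=0
i=1 t=6 v=1: → [6,8); WM=6
i=2 t=6 v=7: → [6,8); WM=6
i=3 t=1 v=4: DROP (t<6-4); WM=6
i=4 t=9 v=1: → [9,11); WM=9
i=5 t=3 v=6: DROP (t<9-4); WM=9
i=6 t=10 v=1: → [9,12); WM=10
i=7 t=4 v=4: DROP (t<10-4); WM=10
i=8 t=11 v=3: → [9,13); WM=11
i=9 t=7 v=9: → [6,9); WM=11
i=10 t=7 v=7: → [6,9); WM=11
i=11 t=12 v=6: → [9,14); WM=12
i=12 t=17 v=2: → [17,19); WM=17
i=13 t=17 v=5: → [17,19); WM=17
i=14 t=9 v=4: DROP (t<17-4); WM=17
i=15 t=17 v=5: → [17,19); WM=17

3 5 7 14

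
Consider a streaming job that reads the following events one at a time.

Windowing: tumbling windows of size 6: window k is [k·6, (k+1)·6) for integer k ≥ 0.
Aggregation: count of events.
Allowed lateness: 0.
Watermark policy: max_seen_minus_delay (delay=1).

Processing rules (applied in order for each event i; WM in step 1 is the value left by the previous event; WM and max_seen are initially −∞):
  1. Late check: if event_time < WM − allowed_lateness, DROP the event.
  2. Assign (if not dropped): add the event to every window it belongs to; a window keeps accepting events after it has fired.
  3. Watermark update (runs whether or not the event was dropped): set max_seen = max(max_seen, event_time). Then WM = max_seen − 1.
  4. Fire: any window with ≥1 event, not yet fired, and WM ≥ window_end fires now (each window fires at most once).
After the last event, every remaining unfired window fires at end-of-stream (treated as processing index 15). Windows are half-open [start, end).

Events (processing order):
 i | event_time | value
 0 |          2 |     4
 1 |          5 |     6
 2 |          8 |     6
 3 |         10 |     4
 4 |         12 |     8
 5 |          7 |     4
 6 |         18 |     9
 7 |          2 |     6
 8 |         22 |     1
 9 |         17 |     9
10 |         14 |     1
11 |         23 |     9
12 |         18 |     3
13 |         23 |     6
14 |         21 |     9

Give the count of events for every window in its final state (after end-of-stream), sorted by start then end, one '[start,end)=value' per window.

[0,6)=2 [6,12)=2 [12,18)=1 [18,24)=4

i=0 t=2 v=4: → [0,6); WM=1
i=1 t=5 v=6: → [0,6); WM=4
i=2 t=8 v=6: → [6,12); WM=7; [0,6) fires=2
i=3 t=10 v=4: → [6,12); WM=9
i=4 t=12 v=8: → [12,18); WM=11
i=5 t=7 v=4: DROP (t<11-0); WM=11
i=6 t=18 v=9: → [18,24); WM=17; [6,12) fires=2
i=7 t=2 v=6: DROP (t<17-0); WM=17
i=8 t=22 v=1: → [18,24); WM=21; [12,18) fires=1
i=9 t=17 v=9: DROP (t<21-0); WM=21
i=10 t=14 v=1: DROP (t<21-0); WM=21
i=11 t=23 v=9: → [18,24); WM=22
i=12 t=18 v=3: DROP (t<22-0); WM=22
i=13 t=23 v=6: → [18,24); WM=22
i=14 t=21 v=9: DROP (t<22-0); WM=22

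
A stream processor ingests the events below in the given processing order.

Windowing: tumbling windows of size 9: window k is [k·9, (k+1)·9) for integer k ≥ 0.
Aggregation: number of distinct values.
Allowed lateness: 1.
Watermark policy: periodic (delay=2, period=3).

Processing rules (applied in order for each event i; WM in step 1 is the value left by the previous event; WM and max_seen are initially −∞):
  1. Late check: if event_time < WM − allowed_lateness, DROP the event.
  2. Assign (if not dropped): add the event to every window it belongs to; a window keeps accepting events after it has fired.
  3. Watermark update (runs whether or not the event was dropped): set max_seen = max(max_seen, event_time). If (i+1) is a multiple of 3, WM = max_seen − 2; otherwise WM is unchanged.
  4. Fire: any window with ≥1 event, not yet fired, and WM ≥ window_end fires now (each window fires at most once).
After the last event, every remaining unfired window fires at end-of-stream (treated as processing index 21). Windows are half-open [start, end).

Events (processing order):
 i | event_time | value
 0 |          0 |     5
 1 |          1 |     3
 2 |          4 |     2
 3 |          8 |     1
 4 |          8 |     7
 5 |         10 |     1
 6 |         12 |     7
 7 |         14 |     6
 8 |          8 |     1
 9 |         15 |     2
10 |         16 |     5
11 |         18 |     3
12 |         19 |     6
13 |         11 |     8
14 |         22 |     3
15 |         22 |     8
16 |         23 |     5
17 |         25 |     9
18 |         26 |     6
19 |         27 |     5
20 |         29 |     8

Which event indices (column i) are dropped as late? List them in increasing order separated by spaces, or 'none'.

13

i=0 t=0 v=5: → [0,9); WM=−∞
i=1 t=1 v=3: → [0,9); WM=−∞
i=2 t=4 v=2: → [0,9); WM=2
i=3 t=8 v=1: → [0,9); WM=2
i=4 t=8 v=7: → [0,9); WM=2
i=5 t=10 v=1: → [9,18); WM=8
i=6 t=12 v=7: → [9,18); WM=8
i=7 t=14 v=6: → [9,18); WM=8
i=8 t=8 v=1: → [0,9); WM=12; [0,9) fires=5
i=9 t=15 v=2: → [9,18); WM=12
i=10 t=16 v=5: → [9,18); WM=12
i=11 t=18 v=3: → [18,27); WM=16
i=12 t=19 v=6: → [18,27); WM=16
i=13 t=11 v=8: DROP (t<16-1); WM=16
i=14 t=22 v=3: → [18,27); WM=20; [9,18) fires=5
i=15 t=22 v=8: → [18,27); WM=20
i=16 t=23 v=5: → [18,27); WM=20
i=17 t=25 v=9: → [18,27); WM=23
i=18 t=26 v=6: → [18,27); WM=23
i=19 t=27 v=5: → [27,36); WM=23
i=20 t=29 v=8: → [27,36); WM=27; [18,27) fires=5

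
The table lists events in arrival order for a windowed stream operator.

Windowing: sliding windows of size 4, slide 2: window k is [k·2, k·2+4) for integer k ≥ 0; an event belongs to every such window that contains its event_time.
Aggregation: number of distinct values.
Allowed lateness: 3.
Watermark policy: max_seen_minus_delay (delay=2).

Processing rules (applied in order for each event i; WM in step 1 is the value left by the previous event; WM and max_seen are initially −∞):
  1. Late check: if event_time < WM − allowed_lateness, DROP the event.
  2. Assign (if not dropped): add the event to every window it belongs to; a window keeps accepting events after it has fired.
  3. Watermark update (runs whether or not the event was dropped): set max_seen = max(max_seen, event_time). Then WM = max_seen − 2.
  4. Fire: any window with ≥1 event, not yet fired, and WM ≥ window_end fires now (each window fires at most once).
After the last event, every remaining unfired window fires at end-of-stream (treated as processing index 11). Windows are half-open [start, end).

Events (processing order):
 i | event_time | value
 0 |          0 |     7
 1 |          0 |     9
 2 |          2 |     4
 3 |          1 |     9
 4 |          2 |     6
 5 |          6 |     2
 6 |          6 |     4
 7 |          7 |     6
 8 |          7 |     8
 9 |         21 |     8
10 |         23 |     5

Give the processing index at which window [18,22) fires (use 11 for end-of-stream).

i=0 t=0 v=7: → [0,4); WM=-2
i=1 t=0 v=9: → [0,4); WM=-2
i=2 t=2 v=4: → [2,6),[0,4); WM=0
i=3 t=1 v=9: → [0,4); WM=0
i=4 t=2 v=6: → [2,6),[0,4); WM=0
i=5 t=6 v=2: → [6,10),[4,8); WM=4; [0,4) fires=4
i=6 t=6 v=4: → [6,10),[4,8); WM=4
i=7 t=7 v=6: → [6,10),[4,8); WM=5
i=8 t=7 v=8: → [6,10),[4,8); WM=5
i=9 t=21 v=8: → [20,24),[18,22); WM=19; [2,6) fires=2 [4,8) fires=4 [6,10) fires=4
i=10 t=23 v=5: → [22,26),[20,24); WM=21

11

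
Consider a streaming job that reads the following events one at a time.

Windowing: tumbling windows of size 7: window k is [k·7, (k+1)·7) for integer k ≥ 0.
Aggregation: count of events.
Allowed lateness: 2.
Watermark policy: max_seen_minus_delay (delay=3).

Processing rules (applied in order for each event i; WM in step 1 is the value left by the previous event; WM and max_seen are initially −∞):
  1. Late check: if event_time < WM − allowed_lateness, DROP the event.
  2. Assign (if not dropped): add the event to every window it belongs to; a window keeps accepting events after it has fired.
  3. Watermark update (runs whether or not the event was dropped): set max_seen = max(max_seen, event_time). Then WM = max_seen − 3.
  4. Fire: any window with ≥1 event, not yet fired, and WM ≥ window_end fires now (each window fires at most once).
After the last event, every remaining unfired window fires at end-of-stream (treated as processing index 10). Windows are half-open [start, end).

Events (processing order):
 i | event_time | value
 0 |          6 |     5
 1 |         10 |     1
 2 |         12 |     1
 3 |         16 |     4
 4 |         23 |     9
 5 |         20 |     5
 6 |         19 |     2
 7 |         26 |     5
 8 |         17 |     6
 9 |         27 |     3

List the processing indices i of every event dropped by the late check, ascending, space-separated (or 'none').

8

i=0 t=6 v=5: → [0,7); WM=3
i=1 t=10 v=1: → [7,14); WM=7; [0,7) fires=1
i=2 t=12 v=1: → [7,14); WM=9
i=3 t=16 v=4: → [14,21); WM=13
i=4 t=23 v=9: → [21,28); WM=20; [7,14) fires=2
i=5 t=20 v=5: → [14,21); WM=20
i=6 t=19 v=2: → [14,21); WM=20
i=7 t=26 v=5: → [21,28); WM=23; [14,21) fires=3
i=8 t=17 v=6: DROP (t<23-2); WM=23
i=9 t=27 v=3: → [21,28); WM=24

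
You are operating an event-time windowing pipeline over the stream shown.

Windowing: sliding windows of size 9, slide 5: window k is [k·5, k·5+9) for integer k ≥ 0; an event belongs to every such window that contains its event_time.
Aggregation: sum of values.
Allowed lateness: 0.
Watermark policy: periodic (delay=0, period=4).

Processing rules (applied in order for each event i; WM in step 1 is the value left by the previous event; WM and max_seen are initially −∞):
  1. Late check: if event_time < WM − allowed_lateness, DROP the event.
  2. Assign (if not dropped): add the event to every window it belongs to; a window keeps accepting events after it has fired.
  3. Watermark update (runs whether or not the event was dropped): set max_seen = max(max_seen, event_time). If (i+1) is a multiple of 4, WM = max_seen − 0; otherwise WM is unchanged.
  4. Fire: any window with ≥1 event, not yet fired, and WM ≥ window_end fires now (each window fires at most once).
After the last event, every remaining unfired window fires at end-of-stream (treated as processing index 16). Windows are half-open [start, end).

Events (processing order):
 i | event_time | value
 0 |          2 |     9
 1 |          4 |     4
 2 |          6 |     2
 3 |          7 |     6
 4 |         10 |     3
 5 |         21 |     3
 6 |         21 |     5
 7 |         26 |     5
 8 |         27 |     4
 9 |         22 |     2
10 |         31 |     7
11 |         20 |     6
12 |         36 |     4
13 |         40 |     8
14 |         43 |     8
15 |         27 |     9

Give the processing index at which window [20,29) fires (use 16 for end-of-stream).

11

i=0 t=2 v=9: → [0,9); WM=−∞
i=1 t=4 v=4: → [0,9); WM=−∞
i=2 t=6 v=2: → [5,14),[0,9); WM=−∞
i=3 t=7 v=6: → [5,14),[0,9); WM=7
i=4 t=10 v=3: → [10,19),[5,14); WM=7
i=5 t=21 v=3: → [20,29),[15,24); WM=7
i=6 t=21 v=5: → [20,29),[15,24); WM=7
i=7 t=26 v=5: → [25,34),[20,29); WM=26; [0,9) fires=21 [5,14) fires=11 [10,19) fires=3 [15,24) fires=8
i=8 t=27 v=4: → [25,34),[20,29); WM=26
i=9 t=22 v=2: DROP (t<26-0); WM=26
i=10 t=31 v=7: → [30,39),[25,34); WM=26
i=11 t=20 v=6: DROP (t<26-0); WM=31; [20,29) fires=17
i=12 t=36 v=4: → [35,44),[30,39); WM=31
i=13 t=40 v=8: → [40,49),[35,44); WM=31
i=14 t=43 v=8: → [40,49),[35,44); WM=31
i=15 t=27 v=9: DROP (t<31-0); WM=43; [25,34) fires=16 [30,39) fires=11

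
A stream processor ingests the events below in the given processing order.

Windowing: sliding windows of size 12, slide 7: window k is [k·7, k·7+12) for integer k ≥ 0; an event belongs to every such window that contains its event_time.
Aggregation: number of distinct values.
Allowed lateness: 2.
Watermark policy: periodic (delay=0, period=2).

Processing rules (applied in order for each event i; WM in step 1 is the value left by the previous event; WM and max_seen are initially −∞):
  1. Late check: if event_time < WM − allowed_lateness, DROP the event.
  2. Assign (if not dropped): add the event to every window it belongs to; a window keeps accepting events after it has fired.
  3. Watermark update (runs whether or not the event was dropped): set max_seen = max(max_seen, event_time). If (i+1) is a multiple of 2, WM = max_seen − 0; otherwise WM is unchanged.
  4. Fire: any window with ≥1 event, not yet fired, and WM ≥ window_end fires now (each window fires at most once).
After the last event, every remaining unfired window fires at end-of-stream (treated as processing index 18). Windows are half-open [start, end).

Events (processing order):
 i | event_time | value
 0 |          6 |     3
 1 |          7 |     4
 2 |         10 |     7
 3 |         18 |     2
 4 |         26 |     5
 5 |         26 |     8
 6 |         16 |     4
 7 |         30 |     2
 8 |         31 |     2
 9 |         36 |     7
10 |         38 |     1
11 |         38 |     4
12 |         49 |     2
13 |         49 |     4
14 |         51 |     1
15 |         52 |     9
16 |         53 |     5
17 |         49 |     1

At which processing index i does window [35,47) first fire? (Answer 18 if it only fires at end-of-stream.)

13

i=0 t=6 v=3: → [0,12); WM=−∞
i=1 t=7 v=4: → [7,19),[0,12); WM=7
i=2 t=10 v=7: → [7,19),[0,12); WM=7
i=3 t=18 v=2: → [14,26),[7,19); WM=18; [0,12) fires=3
i=4 t=26 v=5: → [21,33); WM=18
i=5 t=26 v=8: → [21,33); WM=26; [7,19) fires=3 [14,26) fires=1
i=6 t=16 v=4: DROP (t<26-2); WM=26
i=7 t=30 v=2: → [28,40),[21,33); WM=30
i=8 t=31 v=2: → [28,40),[21,33); WM=30
i=9 t=36 v=7: → [35,47),[28,40); WM=36; [21,33) fires=3
i=10 t=38 v=1: → [35,47),[28,40); WM=36
i=11 t=38 v=4: → [35,47),[28,40); WM=38
i=12 t=49 v=2: → [49,61),[42,54); WM=38
i=13 t=49 v=4: → [49,61),[42,54); WM=49; [28,40) fires=4 [35,47) fires=3
i=14 t=51 v=1: → [49,61),[42,54); WM=49
i=15 t=52 v=9: → [49,61),[42,54); WM=52
i=16 t=53 v=5: → [49,61),[42,54); WM=52
i=17 t=49 v=1: DROP (t<52-2); WM=53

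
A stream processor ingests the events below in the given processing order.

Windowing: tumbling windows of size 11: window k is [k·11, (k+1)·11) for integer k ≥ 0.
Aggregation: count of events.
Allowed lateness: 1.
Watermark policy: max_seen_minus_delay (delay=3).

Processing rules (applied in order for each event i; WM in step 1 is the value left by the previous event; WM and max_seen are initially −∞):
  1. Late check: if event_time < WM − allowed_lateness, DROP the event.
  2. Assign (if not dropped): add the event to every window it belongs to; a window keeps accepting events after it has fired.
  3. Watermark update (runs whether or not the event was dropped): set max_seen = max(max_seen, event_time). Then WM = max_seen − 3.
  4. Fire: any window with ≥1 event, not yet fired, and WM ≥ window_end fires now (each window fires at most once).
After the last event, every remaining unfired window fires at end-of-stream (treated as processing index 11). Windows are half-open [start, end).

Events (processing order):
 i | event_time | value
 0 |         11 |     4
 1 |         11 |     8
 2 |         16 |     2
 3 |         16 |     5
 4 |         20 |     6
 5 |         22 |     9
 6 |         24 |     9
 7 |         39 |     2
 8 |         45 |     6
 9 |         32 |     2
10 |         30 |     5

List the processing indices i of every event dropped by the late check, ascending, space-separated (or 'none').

i=0 t=11 v=4: → [11,22); WM=8
i=1 t=11 v=8: → [11,22); WM=8
i=2 t=16 v=2: → [11,22); WM=13
i=3 t=16 v=5: → [11,22); WM=13
i=4 t=20 v=6: → [11,22); WM=17
i=5 t=22 v=9: → [22,33); WM=19
i=6 t=24 v=9: → [22,33); WM=21
i=7 t=39 v=2: → [33,44); WM=36; [11,22) fires=5 [22,33) fires=2
i=8 t=45 v=6: → [44,55); WM=42
i=9 t=32 v=2: DROP (t<42-1); WM=42
i=10 t=30 v=5: DROP (t<42-1); WM=42

9 10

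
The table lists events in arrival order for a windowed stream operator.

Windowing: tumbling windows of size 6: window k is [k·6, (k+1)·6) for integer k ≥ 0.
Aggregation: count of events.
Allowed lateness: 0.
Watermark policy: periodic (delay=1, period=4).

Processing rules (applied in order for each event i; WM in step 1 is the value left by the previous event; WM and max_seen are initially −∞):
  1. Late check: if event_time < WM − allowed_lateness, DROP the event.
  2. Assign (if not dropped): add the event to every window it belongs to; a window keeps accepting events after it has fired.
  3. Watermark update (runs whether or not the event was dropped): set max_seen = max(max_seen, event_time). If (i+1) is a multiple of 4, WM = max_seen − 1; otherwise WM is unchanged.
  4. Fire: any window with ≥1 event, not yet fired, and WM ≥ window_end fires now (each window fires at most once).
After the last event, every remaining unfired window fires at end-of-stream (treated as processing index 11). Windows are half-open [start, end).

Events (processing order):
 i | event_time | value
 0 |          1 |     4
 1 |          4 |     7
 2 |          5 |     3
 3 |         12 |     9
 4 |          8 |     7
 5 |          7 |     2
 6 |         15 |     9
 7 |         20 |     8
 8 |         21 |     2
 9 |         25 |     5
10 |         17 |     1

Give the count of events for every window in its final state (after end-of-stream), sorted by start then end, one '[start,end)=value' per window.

i=0 t=1 v=4: → [0,6); WM=−∞
i=1 t=4 v=7: → [0,6); WM=−∞
i=2 t=5 v=3: → [0,6); WM=−∞
i=3 t=12 v=9: → [12,18); WM=11; [0,6) fires=3
i=4 t=8 v=7: DROP (t<11-0); WM=11
i=5 t=7 v=2: DROP (t<11-0); WM=11
i=6 t=15 v=9: → [12,18); WM=11
i=7 t=20 v=8: → [18,24); WM=19; [12,18) fires=2
i=8 t=21 v=2: → [18,24); WM=19
i=9 t=25 v=5: → [24,30); WM=19
i=10 t=17 v=1: DROP (t<19-0); WM=19

[0,6)=3 [12,18)=2 [18,24)=2 [24,30)=1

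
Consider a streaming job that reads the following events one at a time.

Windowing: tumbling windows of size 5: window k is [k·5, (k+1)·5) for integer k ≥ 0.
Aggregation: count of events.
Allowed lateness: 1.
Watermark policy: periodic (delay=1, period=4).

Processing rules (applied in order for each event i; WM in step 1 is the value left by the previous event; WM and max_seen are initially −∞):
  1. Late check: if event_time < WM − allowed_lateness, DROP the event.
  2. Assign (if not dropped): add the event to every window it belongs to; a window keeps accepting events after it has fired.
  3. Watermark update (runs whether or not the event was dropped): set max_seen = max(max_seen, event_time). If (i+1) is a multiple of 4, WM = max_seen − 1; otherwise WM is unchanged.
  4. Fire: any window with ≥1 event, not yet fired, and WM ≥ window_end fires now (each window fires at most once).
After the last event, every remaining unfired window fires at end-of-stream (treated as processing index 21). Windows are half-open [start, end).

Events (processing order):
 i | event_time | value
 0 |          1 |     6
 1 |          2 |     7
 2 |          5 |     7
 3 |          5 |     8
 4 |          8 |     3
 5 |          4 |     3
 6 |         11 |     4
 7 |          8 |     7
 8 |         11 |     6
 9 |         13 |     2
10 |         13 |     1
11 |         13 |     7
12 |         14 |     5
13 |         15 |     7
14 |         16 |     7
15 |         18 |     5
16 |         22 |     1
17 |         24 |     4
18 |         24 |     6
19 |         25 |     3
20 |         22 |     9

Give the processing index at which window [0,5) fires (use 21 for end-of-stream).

7

i=0 t=1 v=6: → [0,5); WM=−∞
i=1 t=2 v=7: → [0,5); WM=−∞
i=2 t=5 v=7: → [5,10); WM=−∞
i=3 t=5 v=8: → [5,10); WM=4
i=4 t=8 v=3: → [5,10); WM=4
i=5 t=4 v=3: → [0,5); WM=4
i=6 t=11 v=4: → [10,15); WM=4
i=7 t=8 v=7: → [5,10); WM=10; [0,5) fires=3 [5,10) fires=4
i=8 t=11 v=6: → [10,15); WM=10
i=9 t=13 v=2: → [10,15); WM=10
i=10 t=13 v=1: → [10,15); WM=10
i=11 t=13 v=7: → [10,15); WM=12
i=12 t=14 v=5: → [10,15); WM=12
i=13 t=15 v=7: → [15,20); WM=12
i=14 t=16 v=7: → [15,20); WM=12
i=15 t=18 v=5: → [15,20); WM=17; [10,15) fires=6
i=16 t=22 v=1: → [20,25); WM=17
i=17 t=24 v=4: → [20,25); WM=17
i=18 t=24 v=6: → [20,25); WM=17
i=19 t=25 v=3: → [25,30); WM=24; [15,20) fires=3
i=20 t=22 v=9: DROP (t<24-1); WM=24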